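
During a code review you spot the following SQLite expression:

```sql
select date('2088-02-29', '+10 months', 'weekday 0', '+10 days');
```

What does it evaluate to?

2089-01-12

Adding +10 months to 2088-02-29 gives 2088-12-29.
`weekday 0` advances to the next Sunday; 2088-12-29 is a Wednesday, so it moves forward to 2089-01-02.
Advancing 10 more days within January lands on 2089-01-12.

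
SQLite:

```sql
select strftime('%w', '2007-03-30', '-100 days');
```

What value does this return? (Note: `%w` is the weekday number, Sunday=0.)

3

First apply '-100 days': 2007-03-30 → 2006-12-20.
2006-12-20 is a Wednesday; with Sunday=0 that is 3.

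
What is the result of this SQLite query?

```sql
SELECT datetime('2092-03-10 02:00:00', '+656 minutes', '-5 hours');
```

2092-03-10 07:56:00

656 minutes = 10h 56m; +656 minutes from 2092-03-10 02:00:00 is 2092-03-10 12:56:00.
-5 hours from 2092-03-10 12:56:00 is 2092-03-10 07:56:00.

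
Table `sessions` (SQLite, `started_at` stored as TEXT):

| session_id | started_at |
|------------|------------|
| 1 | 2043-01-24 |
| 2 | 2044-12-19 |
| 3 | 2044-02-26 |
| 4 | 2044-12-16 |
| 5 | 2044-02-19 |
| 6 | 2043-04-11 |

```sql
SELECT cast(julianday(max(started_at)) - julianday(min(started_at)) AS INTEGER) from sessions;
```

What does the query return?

695

MIN = 2043-01-24, MAX = 2044-12-19.
7 days remain in January 2043 after the 24th (31 − 24).
Full months from February 2043 through November 2044 contribute their day counts.
Then 19 days into December 2044.
Total: 7 + 28 + 31 + 30 + 31 + 30 + 31 + 31 + 30 + 31 + 30 + 31 + 31 + 29 + 31 + 30 + 31 + 30 + 31 + 31 + 30 + 31 + 30 + 19 = 695.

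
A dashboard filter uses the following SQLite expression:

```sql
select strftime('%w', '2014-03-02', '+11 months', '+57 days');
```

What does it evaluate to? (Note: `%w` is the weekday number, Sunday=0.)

2

First apply '+11 months', '+57 days': 2014-03-02 → 2015-03-31.
2015-03-31 is a Tuesday; with Sunday=0 that is 2.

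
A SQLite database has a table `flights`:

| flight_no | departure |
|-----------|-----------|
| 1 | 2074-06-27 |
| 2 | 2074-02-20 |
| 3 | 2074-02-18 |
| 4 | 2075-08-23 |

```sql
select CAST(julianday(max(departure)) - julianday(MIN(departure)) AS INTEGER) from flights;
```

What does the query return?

MIN = 2074-02-18, MAX = 2075-08-23.
10 days remain in February 2074 after the 18th (28 − 18).
Full months from March 2074 through July 2075 contribute their day counts.
Then 23 days into August 2075.
Total: 10 + 31 + 30 + 31 + 30 + 31 + 31 + 30 + 31 + 30 + 31 + 31 + 28 + 31 + 30 + 31 + 30 + 31 + 23 = 551.

551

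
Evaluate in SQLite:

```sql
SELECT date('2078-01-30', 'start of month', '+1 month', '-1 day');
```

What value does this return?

`start of month` rewinds 2078-01-30 to 2078-01-01.
Adding +1 month to 2078-01-01 gives 2078-02-01.
Going back 1 day from 2078-02-01 reaches 2078-01-31 (last day of January, 31 days).

2078-01-31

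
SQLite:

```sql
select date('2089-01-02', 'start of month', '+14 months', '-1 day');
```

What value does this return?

2090-02-28

`start of month` rewinds 2089-01-02 to 2089-01-01.
Adding +14 months to 2089-01-01 gives 2090-03-01.
Going back 1 day from 2090-03-01 reaches 2090-02-28 (last day of February, 28 days).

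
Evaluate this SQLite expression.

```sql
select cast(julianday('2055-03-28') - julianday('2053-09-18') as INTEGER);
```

12 days remain in September 2053 after the 18th (30 − 18).
Full months from October 2053 through February 2055 contribute their day counts.
Then 28 days into March 2055.
Total: 12 + 31 + 30 + 31 + 31 + 28 + 31 + 30 + 31 + 30 + 31 + 31 + 30 + 31 + 30 + 31 + 31 + 28 + 28 = 556.

556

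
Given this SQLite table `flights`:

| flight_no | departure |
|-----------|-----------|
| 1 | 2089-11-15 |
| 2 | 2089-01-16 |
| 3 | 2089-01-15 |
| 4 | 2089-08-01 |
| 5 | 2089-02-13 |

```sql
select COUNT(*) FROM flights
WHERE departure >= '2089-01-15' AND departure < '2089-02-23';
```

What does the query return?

Rows in [2089-01-15, 2089-02-23): 2089-01-16, 2089-01-15, 2089-02-13 → 3 rows.

3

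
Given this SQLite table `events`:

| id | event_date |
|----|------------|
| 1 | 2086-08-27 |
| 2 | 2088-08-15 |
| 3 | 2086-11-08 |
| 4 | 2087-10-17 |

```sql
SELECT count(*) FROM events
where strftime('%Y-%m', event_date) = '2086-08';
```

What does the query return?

1

Rows with year-month 2086-08: 2086-08-27 → 1.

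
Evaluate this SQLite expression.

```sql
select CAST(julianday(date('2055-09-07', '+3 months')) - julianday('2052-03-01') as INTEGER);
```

Adding +3 months to 2055-09-07 gives 2055-12-07.
30 days remain in March 2052 after the 1st (31 − 1).
Full months from April 2052 through November 2055 contribute their day counts.
Then 7 days into December 2055.
Total: 30 + 30 + 31 + 30 + 31 + 31 + 30 + 31 + 30 + 31 + 31 + 28 + 31 + 30 + 31 + 30 + 31 + 31 + 30 + 31 + 30 + 31 + 31 + 28 + 31 + 30 + 31 + 30 + 31 + 31 + 30 + 31 + 30 + 31 + 31 + 28 + 31 + 30 + 31 + 30 + 31 + 31 + 30 + 31 + 30 + 7 = 1376.

1376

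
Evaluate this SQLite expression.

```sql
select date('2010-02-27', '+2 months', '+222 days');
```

Adding +2 months to 2010-02-27 gives 2010-04-27.
Applying '+222 days' to 2010-04-27: counting 222 days forward gives 2010-12-05.

2010-12-05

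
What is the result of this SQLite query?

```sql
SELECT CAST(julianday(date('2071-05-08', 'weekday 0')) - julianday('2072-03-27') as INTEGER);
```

`weekday 0` advances to the next Sunday; 2071-05-08 is a Friday, so it moves forward to 2071-05-10.
21 days remain in May 2071 after the 10th (31 − 10).
Full months from June 2071 through February 2072 contribute their day counts.
Then 27 days into March 2072.
Total: 21 + 30 + 31 + 31 + 30 + 31 + 30 + 31 + 31 + 29 + 27 = 322.
The subtraction is earlier − later, so the result is −322 → -322.

-322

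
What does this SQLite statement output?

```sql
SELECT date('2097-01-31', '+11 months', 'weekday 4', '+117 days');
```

Adding +11 months to 2097-01-31 gives 2097-12-31.
`weekday 4` advances to the next Thursday; 2097-12-31 is a Tuesday, so it moves forward to 2098-01-02.
Applying '+117 days' to 2098-01-02: counting 117 days forward gives 2098-04-29.

2098-04-29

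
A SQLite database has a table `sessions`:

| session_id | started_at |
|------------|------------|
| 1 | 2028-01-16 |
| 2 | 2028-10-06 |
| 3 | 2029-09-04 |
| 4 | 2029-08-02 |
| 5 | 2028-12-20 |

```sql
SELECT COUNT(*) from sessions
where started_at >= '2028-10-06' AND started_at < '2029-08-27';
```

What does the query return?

Rows in [2028-10-06, 2029-08-27): 2028-10-06, 2029-08-02, 2028-12-20 → 3 rows.

3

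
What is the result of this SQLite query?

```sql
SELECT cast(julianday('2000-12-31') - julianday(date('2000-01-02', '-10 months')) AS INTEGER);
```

670

Adding -10 months to 2000-01-02 gives 1999-03-02.
29 days remain in March 1999 after the 2nd (31 − 2).
Full months from April 1999 through November 2000 contribute their day counts.
Then 31 days into December 2000.
Total: 29 + 30 + 31 + 30 + 31 + 31 + 30 + 31 + 30 + 31 + 31 + 29 + 31 + 30 + 31 + 30 + 31 + 31 + 30 + 31 + 30 + 31 = 670.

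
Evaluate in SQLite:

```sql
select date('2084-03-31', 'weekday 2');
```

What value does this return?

`weekday 2` advances to the next Tuesday; 2084-03-31 is a Friday, so it moves forward to 2084-04-04.

2084-04-04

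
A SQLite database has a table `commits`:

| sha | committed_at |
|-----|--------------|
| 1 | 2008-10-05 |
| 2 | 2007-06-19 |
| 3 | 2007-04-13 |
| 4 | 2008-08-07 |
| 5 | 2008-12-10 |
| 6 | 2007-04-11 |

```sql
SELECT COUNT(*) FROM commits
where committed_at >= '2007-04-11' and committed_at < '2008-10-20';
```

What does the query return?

Rows in [2007-04-11, 2008-10-20): 2008-10-05, 2007-06-19, 2007-04-13, 2008-08-07, 2007-04-11 → 5 rows.

5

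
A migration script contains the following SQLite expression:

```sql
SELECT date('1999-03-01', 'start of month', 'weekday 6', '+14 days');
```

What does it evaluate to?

1999-03-20

`start of month` rewinds 1999-03-01 to 1999-03-01.
`weekday 6` advances to the next Saturday; 1999-03-01 is a Monday, so it moves forward to 1999-03-06.
Advancing 14 more days within March lands on 1999-03-20.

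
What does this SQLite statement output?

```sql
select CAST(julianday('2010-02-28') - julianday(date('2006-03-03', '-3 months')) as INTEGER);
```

Adding -3 months to 2006-03-03 gives 2005-12-03.
28 days remain in December 2005 after the 3rd (31 − 3).
Full months from January 2006 through January 2010 contribute their day counts.
Then 28 days into February 2010.
Total: 28 + 31 + 28 + 31 + 30 + 31 + 30 + 31 + 31 + 30 + 31 + 30 + 31 + 31 + 28 + 31 + 30 + 31 + 30 + 31 + 31 + 30 + 31 + 30 + 31 + 31 + 29 + 31 + 30 + 31 + 30 + 31 + 31 + 30 + 31 + 30 + 31 + 31 + 28 + 31 + 30 + 31 + 30 + 31 + 31 + 30 + 31 + 30 + 31 + 31 + 28 = 1548.

1548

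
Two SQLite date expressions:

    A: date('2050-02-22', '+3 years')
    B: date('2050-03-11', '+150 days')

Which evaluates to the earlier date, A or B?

A = 2053-02-22.
B = 2050-08-08.
B is earlier.

B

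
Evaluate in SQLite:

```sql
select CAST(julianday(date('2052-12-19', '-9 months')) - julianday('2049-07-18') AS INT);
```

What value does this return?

975

Adding -9 months to 2052-12-19 gives 2052-03-19.
13 days remain in July 2049 after the 18th (31 − 18).
Full months from August 2049 through February 2052 contribute their day counts.
Then 19 days into March 2052.
Total: 13 + 31 + 30 + 31 + 30 + 31 + 31 + 28 + 31 + 30 + 31 + 30 + 31 + 31 + 30 + 31 + 30 + 31 + 31 + 28 + 31 + 30 + 31 + 30 + 31 + 31 + 30 + 31 + 30 + 31 + 31 + 29 + 19 = 975.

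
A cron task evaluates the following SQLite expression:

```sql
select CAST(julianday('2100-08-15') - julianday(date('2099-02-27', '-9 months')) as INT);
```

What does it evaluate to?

Adding -9 months to 2099-02-27 gives 2098-05-27.
4 days remain in May 2098 after the 27th (31 − 27).
Full months from June 2098 through July 2100 contribute their day counts.
Then 15 days into August 2100.
Total: 4 + 30 + 31 + 31 + 30 + 31 + 30 + 31 + 31 + 28 + 31 + 30 + 31 + 30 + 31 + 31 + 30 + 31 + 30 + 31 + 31 + 28 + 31 + 30 + 31 + 30 + 31 + 15 = 810.

810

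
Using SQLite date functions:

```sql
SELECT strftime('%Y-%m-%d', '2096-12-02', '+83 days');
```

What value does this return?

2097-02-23

First apply '+83 days': 2096-12-02 → 2097-02-23.
`%Y-%m-%d` extracts the ISO date: 2097-02-23.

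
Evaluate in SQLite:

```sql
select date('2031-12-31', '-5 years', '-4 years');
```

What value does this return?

2022-12-31

Adding -5 years to 2031-12-31 gives 2026-12-31.
Adding -4 years to 2026-12-31 gives 2022-12-31.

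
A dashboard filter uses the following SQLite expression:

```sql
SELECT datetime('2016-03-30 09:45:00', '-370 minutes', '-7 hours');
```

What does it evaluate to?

2016-03-29 20:35:00

370 minutes = 6h 10m; -370 minutes from 2016-03-30 09:45:00 is 2016-03-30 03:35:00.
-7 hours from 2016-03-30 03:35:00 is 2016-03-29 20:35:00 (crosses midnight).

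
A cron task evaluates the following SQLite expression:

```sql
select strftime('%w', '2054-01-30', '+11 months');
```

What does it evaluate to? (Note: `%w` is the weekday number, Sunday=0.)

3

First apply '+11 months': 2054-01-30 → 2054-12-30.
2054-12-30 is a Wednesday; with Sunday=0 that is 3.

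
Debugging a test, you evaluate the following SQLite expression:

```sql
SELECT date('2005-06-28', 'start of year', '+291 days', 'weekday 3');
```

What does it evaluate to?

2005-10-19

`start of year` rewinds 2005-06-28 to 2005-01-01.
Applying '+291 days' to 2005-01-01: counting 291 days forward gives 2005-10-19.
`weekday 3` advances to the next Wednesday; 2005-10-19 is already a Wednesday, so it stays at 2005-10-19.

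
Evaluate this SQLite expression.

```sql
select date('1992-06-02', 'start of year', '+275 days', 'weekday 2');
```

1992-10-06

`start of year` rewinds 1992-06-02 to 1992-01-01.
Applying '+275 days' to 1992-01-01: counting 275 days forward gives 1992-10-02.
`weekday 2` advances to the next Tuesday; 1992-10-02 is a Friday, so it moves forward to 1992-10-06.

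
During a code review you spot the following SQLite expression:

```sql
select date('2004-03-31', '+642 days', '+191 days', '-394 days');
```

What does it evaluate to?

Applying '+642 days' to 2004-03-31: counting 642 days forward gives 2006-01-02.
Applying '+191 days' to 2006-01-02: counting 191 days forward gives 2006-07-12.
Applying '-394 days' to 2006-07-12: counting 394 days back gives 2005-06-13.

2005-06-13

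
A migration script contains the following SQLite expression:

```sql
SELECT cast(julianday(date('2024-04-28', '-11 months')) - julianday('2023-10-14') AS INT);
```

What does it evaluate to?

-139

Adding -11 months to 2024-04-28 gives 2023-05-28.
3 days remain in May 2023 after the 28th (31 − 28).
June 2023: 30 days.
July 2023: 31 days.
August 2023: 31 days.
September 2023: 30 days.
Then 14 days into October 2023.
Total: 3 + 30 + 31 + 31 + 30 + 14 = 139.
The subtraction is earlier − later, so the result is −139 → -139.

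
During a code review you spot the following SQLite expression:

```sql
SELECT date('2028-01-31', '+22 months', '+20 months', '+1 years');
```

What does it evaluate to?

2032-08-01

Adding +22 months to 2028-01-31 targets 2029-11-31. November 2029 has only 30 days, so SQLite normalizes the 1-day overflow forward to 2029-12-01.
Adding +20 months to 2029-12-01 gives 2031-08-01.
Adding +1 year to 2031-08-01 gives 2032-08-01.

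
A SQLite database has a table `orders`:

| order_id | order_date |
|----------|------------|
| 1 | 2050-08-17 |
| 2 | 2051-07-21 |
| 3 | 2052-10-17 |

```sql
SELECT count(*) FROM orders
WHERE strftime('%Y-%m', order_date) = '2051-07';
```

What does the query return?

1

Rows with year-month 2051-07: 2051-07-21 → 1.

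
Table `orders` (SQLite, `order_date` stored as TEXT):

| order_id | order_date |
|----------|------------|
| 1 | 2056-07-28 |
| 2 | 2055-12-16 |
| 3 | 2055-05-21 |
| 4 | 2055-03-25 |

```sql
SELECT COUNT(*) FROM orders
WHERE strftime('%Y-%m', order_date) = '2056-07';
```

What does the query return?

Rows with year-month 2056-07: 2056-07-28 → 1.

1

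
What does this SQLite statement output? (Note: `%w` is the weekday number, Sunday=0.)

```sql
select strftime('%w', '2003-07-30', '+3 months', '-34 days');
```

First apply '+3 months', '-34 days': 2003-07-30 → 2003-09-26.
2003-09-26 is a Friday; with Sunday=0 that is 5.

5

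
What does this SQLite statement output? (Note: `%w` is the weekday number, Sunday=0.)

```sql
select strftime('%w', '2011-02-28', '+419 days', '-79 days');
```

First apply '+419 days', '-79 days': 2011-02-28 → 2012-02-03.
2012-02-03 is a Friday; with Sunday=0 that is 5.

5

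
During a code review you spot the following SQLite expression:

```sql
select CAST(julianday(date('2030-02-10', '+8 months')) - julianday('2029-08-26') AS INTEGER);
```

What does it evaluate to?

410

Adding +8 months to 2030-02-10 gives 2030-10-10.
5 days remain in August 2029 after the 26th (31 − 26).
Full months from September 2029 through September 2030 contribute their day counts.
Then 10 days into October 2030.
Total: 5 + 30 + 31 + 30 + 31 + 31 + 28 + 31 + 30 + 31 + 30 + 31 + 31 + 30 + 10 = 410.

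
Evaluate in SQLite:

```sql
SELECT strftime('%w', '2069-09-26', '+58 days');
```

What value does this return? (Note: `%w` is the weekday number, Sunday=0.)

6

First apply '+58 days': 2069-09-26 → 2069-11-23.
2069-11-23 is a Saturday; with Sunday=0 that is 6.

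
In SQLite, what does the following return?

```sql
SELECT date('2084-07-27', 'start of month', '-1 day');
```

2084-06-30

`start of month` rewinds 2084-07-27 to 2084-07-01.
Going back 1 day from 2084-07-01 reaches 2084-06-30 (last day of June, 30 days).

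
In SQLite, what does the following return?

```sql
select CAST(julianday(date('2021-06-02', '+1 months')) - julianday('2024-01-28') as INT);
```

Adding +1 month to 2021-06-02 gives 2021-07-02.
29 days remain in July 2021 after the 2nd (31 − 2).
Full months from August 2021 through December 2023 contribute their day counts.
Then 28 days into January 2024.
Total: 29 + 31 + 30 + 31 + 30 + 31 + 31 + 28 + 31 + 30 + 31 + 30 + 31 + 31 + 30 + 31 + 30 + 31 + 31 + 28 + 31 + 30 + 31 + 30 + 31 + 31 + 30 + 31 + 30 + 31 + 28 = 940.
The subtraction is earlier − later, so the result is −940 → -940.

-940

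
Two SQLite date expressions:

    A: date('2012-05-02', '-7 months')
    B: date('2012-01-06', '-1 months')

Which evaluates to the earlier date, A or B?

A

A = 2011-10-02.
B = 2011-12-06.
A is earlier.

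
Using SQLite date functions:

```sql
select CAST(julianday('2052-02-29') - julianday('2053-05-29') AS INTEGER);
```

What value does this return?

0 days remain in February 2052 after the 29th (29 − 29).
Full months from March 2052 through April 2053 contribute their day counts.
Then 29 days into May 2053.
Total: 0 + 31 + 30 + 31 + 30 + 31 + 31 + 30 + 31 + 30 + 31 + 31 + 28 + 31 + 30 + 29 = 455.
The subtraction is earlier − later, so the result is −455 → -455.

-455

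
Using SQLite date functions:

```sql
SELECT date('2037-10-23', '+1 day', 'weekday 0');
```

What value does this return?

Advancing 1 more day within October lands on 2037-10-24.
`weekday 0` advances to the next Sunday; 2037-10-24 is a Saturday, so it moves forward to 2037-10-25.

2037-10-25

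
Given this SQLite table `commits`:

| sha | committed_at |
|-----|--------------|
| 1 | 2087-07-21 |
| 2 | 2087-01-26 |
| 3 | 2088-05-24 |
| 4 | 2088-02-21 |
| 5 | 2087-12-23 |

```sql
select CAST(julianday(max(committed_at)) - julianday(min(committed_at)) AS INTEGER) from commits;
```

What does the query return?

484

MIN = 2087-01-26, MAX = 2088-05-24.
5 days remain in January 2087 after the 26th (31 − 26).
Full months from February 2087 through April 2088 contribute their day counts.
Then 24 days into May 2088.
Total: 5 + 28 + 31 + 30 + 31 + 30 + 31 + 31 + 30 + 31 + 30 + 31 + 31 + 29 + 31 + 30 + 24 = 484.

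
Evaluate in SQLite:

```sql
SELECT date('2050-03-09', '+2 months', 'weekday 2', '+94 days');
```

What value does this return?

Adding +2 months to 2050-03-09 gives 2050-05-09.
`weekday 2` advances to the next Tuesday; 2050-05-09 is a Monday, so it moves forward to 2050-05-10.
Applying '+94 days' to 2050-05-10: counting 94 days forward gives 2050-08-12.

2050-08-12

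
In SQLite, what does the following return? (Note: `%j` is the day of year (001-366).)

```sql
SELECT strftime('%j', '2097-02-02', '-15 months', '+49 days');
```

First apply '-15 months', '+49 days': 2097-02-02 → 2095-12-21.
Day-of-year for 2095-12-21: days since 2095-01-01 inclusive = 355, zero-padded to 355.

355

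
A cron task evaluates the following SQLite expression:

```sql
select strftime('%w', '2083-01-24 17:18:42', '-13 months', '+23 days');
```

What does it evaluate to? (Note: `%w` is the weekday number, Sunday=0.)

First apply '-13 months', '+23 days': 2083-01-24 17:18:42 → 2082-01-16 17:18:42.
2082-01-16 is a Friday; with Sunday=0 that is 5.

5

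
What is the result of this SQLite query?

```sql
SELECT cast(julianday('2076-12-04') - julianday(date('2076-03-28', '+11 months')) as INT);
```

-86

Adding +11 months to 2076-03-28 gives 2077-02-28.
27 days remain in December 2076 after the 4th (31 − 4).
January 2077: 31 days.
Then 28 days into February 2077.
Total: 27 + 31 + 28 = 86.
The subtraction is earlier − later, so the result is −86 → -86.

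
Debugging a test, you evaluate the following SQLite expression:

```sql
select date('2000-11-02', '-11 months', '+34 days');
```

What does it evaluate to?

Adding -11 months to 2000-11-02 gives 1999-12-02.
December 1999 has 31 days; 29 remain after the 2nd, so 30 days reach 2000-01-01.
Advancing 4 more days within January lands on 2000-01-05.

2000-01-05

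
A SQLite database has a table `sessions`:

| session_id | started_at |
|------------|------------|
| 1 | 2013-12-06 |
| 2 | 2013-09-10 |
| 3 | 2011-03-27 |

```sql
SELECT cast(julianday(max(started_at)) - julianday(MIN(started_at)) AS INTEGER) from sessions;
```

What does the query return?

985

MIN = 2011-03-27, MAX = 2013-12-06.
4 days remain in March 2011 after the 27th (31 − 27).
Full months from April 2011 through November 2013 contribute their day counts.
Then 6 days into December 2013.
Total: 4 + 30 + 31 + 30 + 31 + 31 + 30 + 31 + 30 + 31 + 31 + 29 + 31 + 30 + 31 + 30 + 31 + 31 + 30 + 31 + 30 + 31 + 31 + 28 + 31 + 30 + 31 + 30 + 31 + 31 + 30 + 31 + 30 + 6 = 985.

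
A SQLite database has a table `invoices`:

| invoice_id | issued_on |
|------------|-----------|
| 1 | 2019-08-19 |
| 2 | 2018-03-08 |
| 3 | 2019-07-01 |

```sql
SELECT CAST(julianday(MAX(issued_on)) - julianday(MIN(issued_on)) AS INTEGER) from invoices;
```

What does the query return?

MIN = 2018-03-08, MAX = 2019-08-19.
23 days remain in March 2018 after the 8th (31 − 8).
Full months from April 2018 through July 2019 contribute their day counts.
Then 19 days into August 2019.
Total: 23 + 30 + 31 + 30 + 31 + 31 + 30 + 31 + 30 + 31 + 31 + 28 + 31 + 30 + 31 + 30 + 31 + 19 = 529.

529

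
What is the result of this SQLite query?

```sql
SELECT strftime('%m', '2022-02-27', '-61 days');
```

12

First apply '-61 days': 2022-02-27 → 2021-12-28.
`%m` extracts the 2-digit month (01-12): 12.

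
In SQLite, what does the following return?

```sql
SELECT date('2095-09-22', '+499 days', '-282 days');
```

Applying '+499 days' to 2095-09-22: counting 499 days forward gives 2097-02-02.
Applying '-282 days' to 2097-02-02: counting 282 days back gives 2096-04-26.

2096-04-26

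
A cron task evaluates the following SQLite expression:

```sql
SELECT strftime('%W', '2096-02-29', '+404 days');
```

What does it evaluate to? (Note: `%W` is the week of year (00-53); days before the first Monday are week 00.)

14

First apply '+404 days': 2096-02-29 → 2097-04-08.
2097-04-08 is a Monday. SQLite's %W counts Mondays since the year started; the result is 14.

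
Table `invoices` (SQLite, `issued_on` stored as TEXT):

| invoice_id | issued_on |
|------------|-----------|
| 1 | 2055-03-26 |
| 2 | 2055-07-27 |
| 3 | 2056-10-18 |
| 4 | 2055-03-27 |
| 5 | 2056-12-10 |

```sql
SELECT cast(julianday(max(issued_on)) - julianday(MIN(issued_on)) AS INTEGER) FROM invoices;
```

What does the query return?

625

MIN = 2055-03-26, MAX = 2056-12-10.
5 days remain in March 2055 after the 26th (31 − 26).
Full months from April 2055 through November 2056 contribute their day counts.
Then 10 days into December 2056.
Total: 5 + 30 + 31 + 30 + 31 + 31 + 30 + 31 + 30 + 31 + 31 + 29 + 31 + 30 + 31 + 30 + 31 + 31 + 30 + 31 + 30 + 10 = 625.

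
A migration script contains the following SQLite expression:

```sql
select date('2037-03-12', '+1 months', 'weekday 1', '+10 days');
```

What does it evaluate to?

Adding +1 month to 2037-03-12 gives 2037-04-12.
`weekday 1` advances to the next Monday; 2037-04-12 is a Sunday, so it moves forward to 2037-04-13.
Advancing 10 more days within April lands on 2037-04-23.

2037-04-23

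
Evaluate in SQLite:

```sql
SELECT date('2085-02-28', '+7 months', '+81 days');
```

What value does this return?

2085-12-18

Adding +7 months to 2085-02-28 gives 2085-09-28.
Applying '+81 days' to 2085-09-28: counting 81 days forward gives 2085-12-18.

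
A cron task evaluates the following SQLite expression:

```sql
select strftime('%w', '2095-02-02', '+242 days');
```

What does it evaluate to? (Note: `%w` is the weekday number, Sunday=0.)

First apply '+242 days': 2095-02-02 → 2095-10-02.
2095-10-02 is a Sunday; with Sunday=0 that is 0.

0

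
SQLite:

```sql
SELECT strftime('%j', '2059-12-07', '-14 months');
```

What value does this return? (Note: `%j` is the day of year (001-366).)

280

First apply '-14 months': 2059-12-07 → 2058-10-07.
Day-of-year for 2058-10-07: days since 2058-01-01 inclusive = 280, zero-padded to 280.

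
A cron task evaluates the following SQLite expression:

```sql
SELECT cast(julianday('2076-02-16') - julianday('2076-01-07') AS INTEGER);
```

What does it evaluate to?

40

24 days remain in January 2076 after the 7th (31 − 7).
Then 16 days into February 2076.
Total: 24 + 16 = 40.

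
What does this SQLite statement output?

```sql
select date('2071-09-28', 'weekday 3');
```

`weekday 3` advances to the next Wednesday; 2071-09-28 is a Monday, so it moves forward to 2071-09-30.

2071-09-30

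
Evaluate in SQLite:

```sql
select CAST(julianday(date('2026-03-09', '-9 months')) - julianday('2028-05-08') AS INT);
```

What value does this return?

Adding -9 months to 2026-03-09 gives 2025-06-09.
21 days remain in June 2025 after the 9th (30 − 9).
Full months from July 2025 through April 2028 contribute their day counts.
Then 8 days into May 2028.
Total: 21 + 31 + 31 + 30 + 31 + 30 + 31 + 31 + 28 + 31 + 30 + 31 + 30 + 31 + 31 + 30 + 31 + 30 + 31 + 31 + 28 + 31 + 30 + 31 + 30 + 31 + 31 + 30 + 31 + 30 + 31 + 31 + 29 + 31 + 30 + 8 = 1064.
The subtraction is earlier − later, so the result is −1064 → -1064.

-1064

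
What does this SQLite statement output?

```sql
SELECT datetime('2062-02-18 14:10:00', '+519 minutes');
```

2062-02-18 22:49:00

519 minutes = 8h 39m; +519 minutes from 2062-02-18 14:10:00 is 2062-02-18 22:49:00.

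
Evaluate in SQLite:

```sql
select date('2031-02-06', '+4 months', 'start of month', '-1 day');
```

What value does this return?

2031-05-31

Adding +4 months to 2031-02-06 gives 2031-06-06.
`start of month` rewinds 2031-06-06 to 2031-06-01.
Going back 1 day from 2031-06-01 reaches 2031-05-31 (last day of May, 31 days).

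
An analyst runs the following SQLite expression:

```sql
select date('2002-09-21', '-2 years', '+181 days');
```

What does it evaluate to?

Adding -2 years to 2002-09-21 gives 2000-09-21.
Applying '+181 days' to 2000-09-21: counting 181 days forward gives 2001-03-21.

2001-03-21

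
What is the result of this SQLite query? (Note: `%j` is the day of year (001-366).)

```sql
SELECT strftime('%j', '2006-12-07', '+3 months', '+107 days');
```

173

First apply '+3 months', '+107 days': 2006-12-07 → 2007-06-22.
Day-of-year for 2007-06-22: days since 2007-01-01 inclusive = 173, zero-padded to 173.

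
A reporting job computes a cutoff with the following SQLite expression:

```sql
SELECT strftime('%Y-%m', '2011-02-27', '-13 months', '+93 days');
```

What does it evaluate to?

2010-04

First apply '-13 months', '+93 days': 2011-02-27 → 2010-04-30.
`%Y-%m` extracts the year-month: 2010-04.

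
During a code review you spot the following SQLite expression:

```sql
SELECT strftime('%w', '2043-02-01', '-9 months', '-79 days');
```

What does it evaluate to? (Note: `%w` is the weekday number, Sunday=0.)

2

First apply '-9 months', '-79 days': 2043-02-01 → 2042-02-11.
2042-02-11 is a Tuesday; with Sunday=0 that is 2.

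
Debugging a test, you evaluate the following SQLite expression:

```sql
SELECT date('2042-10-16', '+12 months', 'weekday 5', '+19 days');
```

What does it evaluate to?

Adding +12 months to 2042-10-16 gives 2043-10-16.
`weekday 5` advances to the next Friday; 2043-10-16 is already a Friday, so it stays at 2043-10-16.
October 2043 has 31 days; 15 remain after the 16th, so 16 days reach 2043-11-01.
Advancing 3 more days within November lands on 2043-11-04.

2043-11-04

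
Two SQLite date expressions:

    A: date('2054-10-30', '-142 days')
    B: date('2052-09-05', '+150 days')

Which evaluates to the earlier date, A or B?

B

A = 2054-06-10.
B = 2053-02-02.
B is earlier.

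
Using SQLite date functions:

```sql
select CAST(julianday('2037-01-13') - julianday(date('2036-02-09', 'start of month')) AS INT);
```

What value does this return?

347

`start of month` rewinds 2036-02-09 to 2036-02-01.
28 days remain in February 2036 after the 1st (29 − 1).
Full months from March 2036 through December 2036 contribute their day counts.
Then 13 days into January 2037.
Total: 28 + 31 + 30 + 31 + 30 + 31 + 31 + 30 + 31 + 30 + 31 + 13 = 347.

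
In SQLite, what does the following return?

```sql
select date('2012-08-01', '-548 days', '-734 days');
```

2009-01-27

Applying '-548 days' to 2012-08-01: counting 548 days back gives 2011-01-31.
Applying '-734 days' to 2011-01-31: counting 734 days back gives 2009-01-27.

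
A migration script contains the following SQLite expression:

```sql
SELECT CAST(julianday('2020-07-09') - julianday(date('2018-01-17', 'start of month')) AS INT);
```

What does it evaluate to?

`start of month` rewinds 2018-01-17 to 2018-01-01.
30 days remain in January 2018 after the 1st (31 − 1).
Full months from February 2018 through June 2020 contribute their day counts.
Then 9 days into July 2020.
Total: 30 + 28 + 31 + 30 + 31 + 30 + 31 + 31 + 30 + 31 + 30 + 31 + 31 + 28 + 31 + 30 + 31 + 30 + 31 + 31 + 30 + 31 + 30 + 31 + 31 + 29 + 31 + 30 + 31 + 30 + 9 = 920.

920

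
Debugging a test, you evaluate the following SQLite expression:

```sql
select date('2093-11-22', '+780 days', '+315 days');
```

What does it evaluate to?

Applying '+780 days' to 2093-11-22: counting 780 days forward gives 2096-01-11.
Applying '+315 days' to 2096-01-11: counting 315 days forward gives 2096-11-21.

2096-11-21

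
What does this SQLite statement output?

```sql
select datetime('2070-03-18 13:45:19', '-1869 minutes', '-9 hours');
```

2070-03-16 21:36:19

1869 minutes = 31h 9m; -1869 minutes from 2070-03-18 13:45:19 is 2070-03-17 06:36:19 (crosses midnight).
-9 hours from 2070-03-17 06:36:19 is 2070-03-16 21:36:19 (crosses midnight).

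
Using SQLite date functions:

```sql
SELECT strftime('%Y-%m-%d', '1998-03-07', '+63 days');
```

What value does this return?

1998-05-09

First apply '+63 days': 1998-03-07 → 1998-05-09.
`%Y-%m-%d` extracts the ISO date: 1998-05-09.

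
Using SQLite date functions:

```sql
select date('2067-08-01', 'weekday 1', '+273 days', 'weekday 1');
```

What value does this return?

`weekday 1` advances to the next Monday; 2067-08-01 is already a Monday, so it stays at 2067-08-01.
Applying '+273 days' to 2067-08-01: counting 273 days forward gives 2068-04-30.
`weekday 1` advances to the next Monday; 2068-04-30 is already a Monday, so it stays at 2068-04-30.

2068-04-30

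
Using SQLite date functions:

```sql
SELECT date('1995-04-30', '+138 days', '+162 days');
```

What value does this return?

Applying '+138 days' to 1995-04-30: counting 138 days forward gives 1995-09-15.
Applying '+162 days' to 1995-09-15: counting 162 days forward gives 1996-02-24.

1996-02-24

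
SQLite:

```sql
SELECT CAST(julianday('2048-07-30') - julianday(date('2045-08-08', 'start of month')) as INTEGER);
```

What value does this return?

`start of month` rewinds 2045-08-08 to 2045-08-01.
30 days remain in August 2045 after the 1st (31 − 1).
Full months from September 2045 through June 2048 contribute their day counts.
Then 30 days into July 2048.
Total: 30 + 30 + 31 + 30 + 31 + 31 + 28 + 31 + 30 + 31 + 30 + 31 + 31 + 30 + 31 + 30 + 31 + 31 + 28 + 31 + 30 + 31 + 30 + 31 + 31 + 30 + 31 + 30 + 31 + 31 + 29 + 31 + 30 + 31 + 30 + 30 = 1094.

1094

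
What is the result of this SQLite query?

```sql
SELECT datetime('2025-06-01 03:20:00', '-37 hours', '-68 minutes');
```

2025-05-30 13:12:00

-37 hours from 2025-06-01 03:20:00 is 2025-05-30 14:20:00 (crosses midnight).
68 minutes = 1h 8m; -68 minutes from 2025-05-30 14:20:00 is 2025-05-30 13:12:00.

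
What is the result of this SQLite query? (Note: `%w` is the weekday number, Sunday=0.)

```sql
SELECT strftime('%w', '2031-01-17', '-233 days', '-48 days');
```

4

First apply '-233 days', '-48 days': 2031-01-17 → 2030-04-11.
2030-04-11 is a Thursday; with Sunday=0 that is 4.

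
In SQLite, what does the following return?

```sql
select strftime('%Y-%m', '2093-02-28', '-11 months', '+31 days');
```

2092-04

First apply '-11 months', '+31 days': 2093-02-28 → 2092-04-28.
`%Y-%m` extracts the year-month: 2092-04.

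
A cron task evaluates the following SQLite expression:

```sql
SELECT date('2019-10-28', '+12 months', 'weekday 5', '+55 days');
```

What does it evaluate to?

Adding +12 months to 2019-10-28 gives 2020-10-28.
`weekday 5` advances to the next Friday; 2020-10-28 is a Wednesday, so it moves forward to 2020-10-30.
Applying '+55 days' to 2020-10-30: counting 55 days forward gives 2020-12-24.

2020-12-24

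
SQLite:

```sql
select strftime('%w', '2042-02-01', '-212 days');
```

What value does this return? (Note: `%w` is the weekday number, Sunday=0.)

First apply '-212 days': 2042-02-01 → 2041-07-04.
2041-07-04 is a Thursday; with Sunday=0 that is 4.

4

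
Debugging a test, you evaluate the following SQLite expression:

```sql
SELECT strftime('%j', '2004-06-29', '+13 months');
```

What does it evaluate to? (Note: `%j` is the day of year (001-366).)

210

First apply '+13 months': 2004-06-29 → 2005-07-29.
Day-of-year for 2005-07-29: days since 2005-01-01 inclusive = 210, zero-padded to 210.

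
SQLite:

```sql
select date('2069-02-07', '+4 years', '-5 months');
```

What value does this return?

Adding +4 years to 2069-02-07 gives 2073-02-07.
Adding -5 months to 2073-02-07 gives 2072-09-07.

2072-09-07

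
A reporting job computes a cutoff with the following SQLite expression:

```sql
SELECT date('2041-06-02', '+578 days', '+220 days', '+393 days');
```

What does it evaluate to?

2044-09-05

Applying '+578 days' to 2041-06-02: counting 578 days forward gives 2043-01-01.
Applying '+220 days' to 2043-01-01: counting 220 days forward gives 2043-08-09.
Applying '+393 days' to 2043-08-09: counting 393 days forward gives 2044-09-05.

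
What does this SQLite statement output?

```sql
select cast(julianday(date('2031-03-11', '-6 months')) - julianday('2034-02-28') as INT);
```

Adding -6 months to 2031-03-11 gives 2030-09-11.
19 days remain in September 2030 after the 11th (30 − 11).
Full months from October 2030 through January 2034 contribute their day counts.
Then 28 days into February 2034.
Total: 19 + 31 + 30 + 31 + 31 + 28 + 31 + 30 + 31 + 30 + 31 + 31 + 30 + 31 + 30 + 31 + 31 + 29 + 31 + 30 + 31 + 30 + 31 + 31 + 30 + 31 + 30 + 31 + 31 + 28 + 31 + 30 + 31 + 30 + 31 + 31 + 30 + 31 + 30 + 31 + 31 + 28 = 1266.
The subtraction is earlier − later, so the result is −1266 → -1266.

-1266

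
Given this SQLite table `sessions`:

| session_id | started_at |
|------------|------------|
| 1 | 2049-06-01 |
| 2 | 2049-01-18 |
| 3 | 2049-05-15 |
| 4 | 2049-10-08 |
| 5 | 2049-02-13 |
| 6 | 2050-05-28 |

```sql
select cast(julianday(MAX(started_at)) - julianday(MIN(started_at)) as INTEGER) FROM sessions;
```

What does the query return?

495

MIN = 2049-01-18, MAX = 2050-05-28.
13 days remain in January 2049 after the 18th (31 − 18).
Full months from February 2049 through April 2050 contribute their day counts.
Then 28 days into May 2050.
Total: 13 + 28 + 31 + 30 + 31 + 30 + 31 + 31 + 30 + 31 + 30 + 31 + 31 + 28 + 31 + 30 + 28 = 495.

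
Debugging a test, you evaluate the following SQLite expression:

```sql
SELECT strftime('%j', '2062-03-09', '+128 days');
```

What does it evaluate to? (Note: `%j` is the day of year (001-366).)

196

First apply '+128 days': 2062-03-09 → 2062-07-15.
Day-of-year for 2062-07-15: days since 2062-01-01 inclusive = 196, zero-padded to 196.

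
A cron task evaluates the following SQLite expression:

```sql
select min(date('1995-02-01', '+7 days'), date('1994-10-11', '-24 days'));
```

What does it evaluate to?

1994-09-17

date('1995-02-01', '+7 days') → 1995-02-08.
date('1994-10-11', '-24 days') → 1994-09-17.
Earlier of the two is 1994-09-17.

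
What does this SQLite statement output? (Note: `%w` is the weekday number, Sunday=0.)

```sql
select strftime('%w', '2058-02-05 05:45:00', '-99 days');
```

1

First apply '-99 days': 2058-02-05 05:45:00 → 2057-10-29 05:45:00.
2057-10-29 is a Monday; with Sunday=0 that is 1.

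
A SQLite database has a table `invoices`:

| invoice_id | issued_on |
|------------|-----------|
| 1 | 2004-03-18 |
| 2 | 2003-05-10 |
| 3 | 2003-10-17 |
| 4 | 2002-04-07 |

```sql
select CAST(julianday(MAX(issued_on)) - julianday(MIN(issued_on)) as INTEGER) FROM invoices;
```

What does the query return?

711

MIN = 2002-04-07, MAX = 2004-03-18.
23 days remain in April 2002 after the 7th (30 − 7).
Full months from May 2002 through February 2004 contribute their day counts.
Then 18 days into March 2004.
Total: 23 + 31 + 30 + 31 + 31 + 30 + 31 + 30 + 31 + 31 + 28 + 31 + 30 + 31 + 30 + 31 + 31 + 30 + 31 + 30 + 31 + 31 + 29 + 18 = 711.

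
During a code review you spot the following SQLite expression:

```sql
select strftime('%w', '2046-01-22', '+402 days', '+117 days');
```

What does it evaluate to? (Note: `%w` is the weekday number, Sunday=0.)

2

First apply '+402 days', '+117 days': 2046-01-22 → 2047-06-25.
2047-06-25 is a Tuesday; with Sunday=0 that is 2.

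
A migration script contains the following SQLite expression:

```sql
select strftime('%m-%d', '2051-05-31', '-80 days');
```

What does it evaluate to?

03-12

First apply '-80 days': 2051-05-31 → 2051-03-12.
`%m-%d` extracts the month-day: 03-12.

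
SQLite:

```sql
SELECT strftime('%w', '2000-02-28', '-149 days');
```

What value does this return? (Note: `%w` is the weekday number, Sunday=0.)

First apply '-149 days': 2000-02-28 → 1999-10-02.
1999-10-02 is a Saturday; with Sunday=0 that is 6.

6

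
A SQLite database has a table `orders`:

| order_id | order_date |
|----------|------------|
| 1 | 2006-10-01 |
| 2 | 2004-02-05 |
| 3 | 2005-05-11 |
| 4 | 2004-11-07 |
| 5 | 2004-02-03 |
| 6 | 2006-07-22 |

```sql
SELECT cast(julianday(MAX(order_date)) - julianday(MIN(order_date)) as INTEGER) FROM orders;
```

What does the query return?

MIN = 2004-02-03, MAX = 2006-10-01.
26 days remain in February 2004 after the 3rd (29 − 3).
Full months from March 2004 through September 2006 contribute their day counts.
Then 1 day into October 2006.
Total: 26 + 31 + 30 + 31 + 30 + 31 + 31 + 30 + 31 + 30 + 31 + 31 + 28 + 31 + 30 + 31 + 30 + 31 + 31 + 30 + 31 + 30 + 31 + 31 + 28 + 31 + 30 + 31 + 30 + 31 + 31 + 30 + 1 = 971.

971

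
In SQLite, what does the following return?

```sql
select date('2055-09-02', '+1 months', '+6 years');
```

2061-10-02

Adding +1 month to 2055-09-02 gives 2055-10-02.
Adding +6 years to 2055-10-02 gives 2061-10-02.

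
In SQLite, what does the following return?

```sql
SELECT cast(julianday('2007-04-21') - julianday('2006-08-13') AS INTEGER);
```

18 days remain in August 2006 after the 13th (31 − 13).
Full months from September 2006 through March 2007 contribute their day counts.
Then 21 days into April 2007.
Total: 18 + 30 + 31 + 30 + 31 + 31 + 28 + 31 + 21 = 251.

251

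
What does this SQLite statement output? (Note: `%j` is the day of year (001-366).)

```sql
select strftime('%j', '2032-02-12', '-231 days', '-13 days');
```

164

First apply '-231 days', '-13 days': 2032-02-12 → 2031-06-13.
Day-of-year for 2031-06-13: days since 2031-01-01 inclusive = 164, zero-padded to 164.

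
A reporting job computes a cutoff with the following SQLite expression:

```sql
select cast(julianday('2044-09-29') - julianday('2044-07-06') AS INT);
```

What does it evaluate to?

85

25 days remain in July 2044 after the 6th (31 − 6).
August 2044: 31 days.
Then 29 days into September 2044.
Total: 25 + 31 + 29 = 85.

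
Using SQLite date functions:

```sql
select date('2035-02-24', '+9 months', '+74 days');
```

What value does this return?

Adding +9 months to 2035-02-24 gives 2035-11-24.
Applying '+74 days' to 2035-11-24: counting 74 days forward gives 2036-02-06.

2036-02-06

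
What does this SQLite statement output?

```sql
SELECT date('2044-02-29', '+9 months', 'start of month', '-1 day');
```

2044-10-31

Adding +9 months to 2044-02-29 gives 2044-11-29.
`start of month` rewinds 2044-11-29 to 2044-11-01.
Going back 1 day from 2044-11-01 reaches 2044-10-31 (last day of October, 31 days).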